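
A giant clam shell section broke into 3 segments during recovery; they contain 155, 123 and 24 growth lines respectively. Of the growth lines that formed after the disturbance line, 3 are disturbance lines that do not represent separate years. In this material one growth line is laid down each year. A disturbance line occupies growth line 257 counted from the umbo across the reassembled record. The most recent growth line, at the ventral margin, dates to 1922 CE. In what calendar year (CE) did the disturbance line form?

Total growth lines = 155 + 123 + 24 = 302.
The disturbance line sits at growth line 257 from the umbo, so 302 − 257 = 45 growth lines formed after it.
Excluding 3 false growth lines: 45 − 3 = 42.
The growth line at the ventral margin is 1922 CE, so the disturbance line dates to 1922 − 42 = 1880 CE.

1880 CE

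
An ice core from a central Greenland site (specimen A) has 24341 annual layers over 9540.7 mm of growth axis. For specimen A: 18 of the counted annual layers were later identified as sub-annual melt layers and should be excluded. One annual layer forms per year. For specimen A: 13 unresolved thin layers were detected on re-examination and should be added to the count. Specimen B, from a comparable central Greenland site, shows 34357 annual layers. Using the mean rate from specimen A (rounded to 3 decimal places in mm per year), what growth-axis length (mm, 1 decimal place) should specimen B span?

Specimen A: correcting the raw count gives 24341 − 18 + 13 = 24336 true annual layers.
A: Extension rate ≈ 9540.7 / 24336 = 0.392 mm/year.
B's length ≈ 0.392 × 34357 = 13467.9 mm.

13467.9 mm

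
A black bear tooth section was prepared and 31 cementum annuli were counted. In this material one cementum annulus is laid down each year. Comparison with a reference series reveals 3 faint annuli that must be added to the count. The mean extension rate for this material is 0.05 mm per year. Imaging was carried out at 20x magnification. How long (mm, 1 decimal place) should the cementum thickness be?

1.7 mm

Correcting the raw count gives 31 + 3 = 34 true cementum annuli.
Length ≈ 0.05 × 34 = 1.7 mm.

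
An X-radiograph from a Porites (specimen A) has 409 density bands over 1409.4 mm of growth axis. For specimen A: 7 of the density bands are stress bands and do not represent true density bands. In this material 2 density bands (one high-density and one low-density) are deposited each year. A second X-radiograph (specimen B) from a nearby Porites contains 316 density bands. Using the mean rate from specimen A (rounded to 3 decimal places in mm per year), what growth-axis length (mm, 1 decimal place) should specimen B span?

1107.9 mm

Specimen A: after corrections the count is 409 − 7 = 402 density bands.
Specimen A: 402 density bands at 2 per year is 402 / 2 = 201 years.
A: Extension rate ≈ 1409.4 / 201 = 7.012 mm/yr.
Specimen B: dividing by 2 density bands per year: 316 / 2 = 158 years. For B, 7.012 mm/year × 158 years = 1107.9 mm.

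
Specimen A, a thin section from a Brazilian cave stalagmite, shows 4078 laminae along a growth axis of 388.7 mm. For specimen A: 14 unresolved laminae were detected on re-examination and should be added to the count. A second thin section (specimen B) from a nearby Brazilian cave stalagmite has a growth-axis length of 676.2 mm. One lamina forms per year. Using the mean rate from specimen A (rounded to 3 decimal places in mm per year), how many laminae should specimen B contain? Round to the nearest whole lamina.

Specimen A: true lamina count = 4078 + 14 = 4092.
A: 388.7 mm over 4092 years gives 388.7 / 4092 ≈ 0.095 mm/yr.
Specimen B: 676.2 mm / 0.095 mm per year = 7117.89 years ≈ 7118 laminae.

7118 laminae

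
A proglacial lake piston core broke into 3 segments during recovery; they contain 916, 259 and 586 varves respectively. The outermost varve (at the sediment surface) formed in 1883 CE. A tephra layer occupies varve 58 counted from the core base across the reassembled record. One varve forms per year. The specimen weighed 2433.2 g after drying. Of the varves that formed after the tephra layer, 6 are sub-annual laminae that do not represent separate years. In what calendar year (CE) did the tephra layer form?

186 CE

Total varves = 916 + 259 + 586 = 1761.
Between varve 58 and the sediment surface there are 1761 − 58 = 1703 varves.
Excluding 6 false varves: 1703 − 6 = 1697.
1883 − 1697 = 186 CE.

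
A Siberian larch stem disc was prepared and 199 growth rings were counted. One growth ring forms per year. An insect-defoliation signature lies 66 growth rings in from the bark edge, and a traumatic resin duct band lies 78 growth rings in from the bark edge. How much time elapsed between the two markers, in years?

12 yr

78 − 66 = 12 growth rings lie between the two events.
At one growth ring per year, 12 years elapsed between them.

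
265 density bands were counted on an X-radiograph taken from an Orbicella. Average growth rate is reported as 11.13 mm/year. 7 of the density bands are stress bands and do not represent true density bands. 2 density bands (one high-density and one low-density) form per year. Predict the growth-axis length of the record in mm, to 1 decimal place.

1435.8 mm

After corrections the count is 265 − 7 = 258 density bands.
Dividing by 2 density bands per year: 258 / 2 = 129 years.
Predicted length = 11.13 mm/year × 129 years = 1435.8 mm.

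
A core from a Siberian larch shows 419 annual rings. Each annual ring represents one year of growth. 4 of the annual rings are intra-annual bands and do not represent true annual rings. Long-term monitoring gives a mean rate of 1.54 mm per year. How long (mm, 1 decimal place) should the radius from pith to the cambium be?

639.1 mm

True annual ring count = 419 − 4 = 415.
Length ≈ 1.54 × 415 = 639.1 mm.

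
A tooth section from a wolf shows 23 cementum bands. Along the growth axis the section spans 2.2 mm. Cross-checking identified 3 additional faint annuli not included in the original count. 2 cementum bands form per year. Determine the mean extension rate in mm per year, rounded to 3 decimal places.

0.169 mm per year

True cementum band count = 23 + 3 = 26.
With 2 cementum bands per year, 26 / 2 = 13 years.
Extension rate ≈ 2.2 / 13 = 0.169 mm per year.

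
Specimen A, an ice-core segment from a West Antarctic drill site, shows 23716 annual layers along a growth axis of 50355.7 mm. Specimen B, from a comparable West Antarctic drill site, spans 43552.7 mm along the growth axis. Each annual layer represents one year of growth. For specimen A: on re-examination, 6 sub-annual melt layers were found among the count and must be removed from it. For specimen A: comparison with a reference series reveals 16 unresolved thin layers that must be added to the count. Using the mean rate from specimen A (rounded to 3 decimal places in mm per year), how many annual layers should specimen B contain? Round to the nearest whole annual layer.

Specimen A: after corrections the count is 23716 − 6 + 16 = 23726 annual layers.
A: Mean rate = 50355.7 mm / 23726 years ≈ 2.122 mm/yr.
For B, 43552.7 / 2.122 = 20524.36 years ≈ 20524 annual layers.

20524 annual layers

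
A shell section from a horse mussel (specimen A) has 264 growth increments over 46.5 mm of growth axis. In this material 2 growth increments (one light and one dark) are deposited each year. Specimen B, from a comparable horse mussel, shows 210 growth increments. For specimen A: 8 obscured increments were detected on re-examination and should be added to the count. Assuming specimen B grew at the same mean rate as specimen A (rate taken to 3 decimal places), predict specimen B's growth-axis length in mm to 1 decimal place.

Specimen A: correcting the raw count gives 264 + 8 = 272 true growth increments.
Specimen A: with 2 growth increments per year, 272 / 2 = 136 years.
A: Extension rate ≈ 46.5 / 136 = 0.342 mm per year.
Specimen B: with 2 growth increments per year, 210 / 2 = 105 years. For B, 0.342 mm/year × 105 years = 35.9 mm.

35.9 mm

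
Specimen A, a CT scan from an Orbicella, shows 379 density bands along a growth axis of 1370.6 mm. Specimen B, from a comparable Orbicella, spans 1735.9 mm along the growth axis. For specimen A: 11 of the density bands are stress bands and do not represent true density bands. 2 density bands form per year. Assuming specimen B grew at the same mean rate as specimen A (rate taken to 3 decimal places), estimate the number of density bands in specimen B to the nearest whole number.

Specimen A: true density band count = 379 − 11 = 368.
Specimen A: dividing by 2 density bands per year: 368 / 2 = 184 years.
A: Extension rate ≈ 1370.6 / 184 = 7.449 mm per year.
For B, 1735.9 / 7.449 = 233.04 years; at 2 density bands per year that is 233.04 × 2 ≈ 466 density bands.

466 density bands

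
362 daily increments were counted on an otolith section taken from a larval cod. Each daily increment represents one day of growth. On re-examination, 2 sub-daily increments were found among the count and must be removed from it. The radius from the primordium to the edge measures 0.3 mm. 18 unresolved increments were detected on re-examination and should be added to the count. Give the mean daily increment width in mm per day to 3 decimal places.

0.001 mm per day

True daily increment count = 362 − 2 + 18 = 378.
Mean rate = 0.3 mm / 378 days ≈ 0.001 mm per day.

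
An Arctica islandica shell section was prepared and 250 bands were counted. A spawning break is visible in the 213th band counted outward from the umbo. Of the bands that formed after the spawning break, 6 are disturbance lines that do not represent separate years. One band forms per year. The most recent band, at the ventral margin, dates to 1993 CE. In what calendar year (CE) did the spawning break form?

250 − 213 = 37 bands lie beyond the spawning break toward the ventral margin.
Removing the 6 false bands leaves 37 − 6 = 31 true bands beyond the spawning break.
1993 − 31 = 1962 CE.

1962 CE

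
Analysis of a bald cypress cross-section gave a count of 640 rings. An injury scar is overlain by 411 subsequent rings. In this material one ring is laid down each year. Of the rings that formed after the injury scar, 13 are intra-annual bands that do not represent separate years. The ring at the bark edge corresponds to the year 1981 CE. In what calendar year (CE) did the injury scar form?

1583 CE

There are 411 rings younger than the injury scar.
411 − 13 false = 398 true rings after the injury scar.
Counting back 398 years from 1981 CE places the injury scar in 1981 − 398 = 1583 CE.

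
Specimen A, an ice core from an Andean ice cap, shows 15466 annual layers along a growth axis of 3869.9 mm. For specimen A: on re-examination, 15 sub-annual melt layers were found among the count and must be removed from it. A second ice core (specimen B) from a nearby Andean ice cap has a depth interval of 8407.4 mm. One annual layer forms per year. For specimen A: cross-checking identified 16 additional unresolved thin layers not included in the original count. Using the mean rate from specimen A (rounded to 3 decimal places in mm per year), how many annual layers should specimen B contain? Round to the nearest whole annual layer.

Specimen A: true annual layer count = 15466 − 15 + 16 = 15467.
A: Extension rate ≈ 3869.9 / 15467 = 0.250 mm/yr.
B spans 8407.4 / 0.250 = 33629.60 years ≈ 33630 annual layers.

33630 annual layers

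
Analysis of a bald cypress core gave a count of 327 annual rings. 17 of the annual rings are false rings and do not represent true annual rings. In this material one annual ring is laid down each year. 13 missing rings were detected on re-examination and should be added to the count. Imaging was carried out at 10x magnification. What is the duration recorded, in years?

After corrections the count is 327 − 17 + 13 = 323 annual rings.
One annual ring per year makes the duration 323 years.

323 years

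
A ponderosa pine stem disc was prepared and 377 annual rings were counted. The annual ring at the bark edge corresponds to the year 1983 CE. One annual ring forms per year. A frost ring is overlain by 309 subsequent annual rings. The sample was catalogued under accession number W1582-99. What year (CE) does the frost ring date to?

1674 CE

There are 309 annual rings younger than the frost ring.
The annual ring at the bark edge is 1983 CE, so the frost ring dates to 1983 − 309 = 1674 CE.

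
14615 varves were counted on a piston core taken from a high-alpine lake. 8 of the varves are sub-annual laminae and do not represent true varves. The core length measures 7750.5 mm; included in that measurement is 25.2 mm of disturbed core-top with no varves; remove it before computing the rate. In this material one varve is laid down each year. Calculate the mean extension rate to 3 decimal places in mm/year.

0.529 mm/year

Adjusted count: 14615 − 8 = 14607 varves.
Removing the 25.2 mm offcut leaves 7750.5 − 25.2 = 7725.3 mm.
7725.3 mm over 14607 years gives 7725.3 / 14607 ≈ 0.529 mm/year.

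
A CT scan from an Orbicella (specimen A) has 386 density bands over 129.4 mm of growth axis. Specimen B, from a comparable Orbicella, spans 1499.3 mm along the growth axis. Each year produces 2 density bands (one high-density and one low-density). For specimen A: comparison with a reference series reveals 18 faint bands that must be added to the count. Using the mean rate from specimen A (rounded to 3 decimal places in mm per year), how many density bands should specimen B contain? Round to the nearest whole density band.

4678 density bands

Specimen A: after corrections the count is 386 + 18 = 404 density bands.
Specimen A: dividing by 2 density bands per year: 404 / 2 = 202 years.
A: Extension rate ≈ 129.4 / 202 = 0.641 mm/year.
Specimen B: 1499.3 mm / 0.641 mm per year = 2339.00 years; at 2 density bands per year that is 2339.00 × 2 ≈ 4678 density bands.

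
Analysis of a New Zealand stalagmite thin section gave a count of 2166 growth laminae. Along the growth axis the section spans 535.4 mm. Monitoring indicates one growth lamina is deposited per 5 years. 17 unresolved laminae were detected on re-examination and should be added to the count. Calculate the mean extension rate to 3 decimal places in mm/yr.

After corrections the count is 2166 + 17 = 2183 growth laminae.
2183 growth laminae at 5 years each span 2183 × 5 = 10915 years.
Mean rate = 535.4 mm / 10915 years ≈ 0.049 mm/yr.

0.049 mm/yr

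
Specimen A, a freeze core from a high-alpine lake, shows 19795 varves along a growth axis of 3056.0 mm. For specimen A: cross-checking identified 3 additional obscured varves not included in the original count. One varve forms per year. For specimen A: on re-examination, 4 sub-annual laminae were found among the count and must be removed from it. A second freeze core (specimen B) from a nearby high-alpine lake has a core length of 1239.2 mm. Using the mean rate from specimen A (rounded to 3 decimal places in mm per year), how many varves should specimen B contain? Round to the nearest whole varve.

8047 varves

Specimen A: true varve count = 19795 − 4 + 3 = 19794.
A: Mean rate = 3056.0 mm / 19794 years ≈ 0.154 mm/year.
Specimen B: 1239.2 mm / 0.154 mm per year = 8046.75 years ≈ 8047 varves.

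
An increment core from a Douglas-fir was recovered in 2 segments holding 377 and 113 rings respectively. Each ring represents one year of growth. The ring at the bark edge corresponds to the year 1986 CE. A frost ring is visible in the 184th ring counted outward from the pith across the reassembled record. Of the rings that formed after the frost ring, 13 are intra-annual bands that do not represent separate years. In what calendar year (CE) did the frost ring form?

1693 CE

Total rings = 377 + 113 = 490.
Between ring 184 and the bark edge there are 490 − 184 = 306 rings.
306 − 13 false = 293 true rings after the frost ring.
1986 − 293 = 1693 CE.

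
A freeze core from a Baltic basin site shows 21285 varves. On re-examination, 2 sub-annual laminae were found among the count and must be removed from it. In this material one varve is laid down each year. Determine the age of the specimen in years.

21283 years

After corrections the count is 21285 − 2 = 21283 varves.
With a one-to-one varve periodicity this is 21283 years.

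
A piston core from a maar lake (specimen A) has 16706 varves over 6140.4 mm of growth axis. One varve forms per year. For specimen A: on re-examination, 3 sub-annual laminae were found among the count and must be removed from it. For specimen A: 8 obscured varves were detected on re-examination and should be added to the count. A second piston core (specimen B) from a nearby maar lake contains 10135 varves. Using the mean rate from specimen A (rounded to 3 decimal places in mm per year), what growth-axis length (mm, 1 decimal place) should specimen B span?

3719.5 mm

Specimen A: after corrections the count is 16706 − 3 + 8 = 16711 varves.
A: 6140.4 mm over 16711 years gives 6140.4 / 16711 ≈ 0.367 mm per year.
B's length ≈ 0.367 × 10135 = 3719.5 mm.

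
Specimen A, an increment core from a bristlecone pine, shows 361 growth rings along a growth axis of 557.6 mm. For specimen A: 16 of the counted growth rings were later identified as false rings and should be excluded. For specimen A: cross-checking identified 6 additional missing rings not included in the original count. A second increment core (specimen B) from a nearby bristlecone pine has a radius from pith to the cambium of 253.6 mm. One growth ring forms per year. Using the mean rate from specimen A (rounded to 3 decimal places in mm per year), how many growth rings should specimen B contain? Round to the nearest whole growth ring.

160 growth rings

Specimen A: after corrections the count is 361 − 16 + 6 = 351 growth rings.
A: 557.6 mm over 351 years gives 557.6 / 351 ≈ 1.589 mm per year.
B spans 253.6 / 1.589 = 159.60 years ≈ 160 growth rings.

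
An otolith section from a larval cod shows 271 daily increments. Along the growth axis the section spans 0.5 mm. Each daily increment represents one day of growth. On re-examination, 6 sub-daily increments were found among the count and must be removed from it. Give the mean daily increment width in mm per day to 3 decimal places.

0.002 mm per day

True daily increment count = 271 − 6 = 265.
Extension rate ≈ 0.5 / 265 = 0.002 mm per day.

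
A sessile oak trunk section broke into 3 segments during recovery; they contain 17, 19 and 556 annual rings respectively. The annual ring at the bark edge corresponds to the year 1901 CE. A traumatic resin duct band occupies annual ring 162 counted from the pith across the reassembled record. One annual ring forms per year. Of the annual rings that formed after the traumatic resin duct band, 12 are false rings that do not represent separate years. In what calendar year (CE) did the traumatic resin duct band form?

Total annual rings = 17 + 19 + 556 = 592.
Between annual ring 162 and the bark edge there are 592 − 162 = 430 annual rings.
Removing the 12 false annual rings leaves 430 − 12 = 418 true annual rings beyond the traumatic resin duct band.
1901 − 418 = 1483 CE.

1483 CE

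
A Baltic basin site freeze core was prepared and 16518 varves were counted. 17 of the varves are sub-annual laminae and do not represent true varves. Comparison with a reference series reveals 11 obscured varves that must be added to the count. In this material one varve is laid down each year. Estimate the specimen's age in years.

True varve count = 16518 − 17 + 11 = 16512.
With a one-to-one varve periodicity this is 16512 years.

16512 yr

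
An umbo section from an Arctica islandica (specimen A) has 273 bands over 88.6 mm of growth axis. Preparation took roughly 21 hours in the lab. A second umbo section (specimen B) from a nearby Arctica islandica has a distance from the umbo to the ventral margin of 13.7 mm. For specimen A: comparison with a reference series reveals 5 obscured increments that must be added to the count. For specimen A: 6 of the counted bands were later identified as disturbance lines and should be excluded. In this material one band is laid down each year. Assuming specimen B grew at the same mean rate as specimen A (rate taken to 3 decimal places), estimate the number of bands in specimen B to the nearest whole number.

Specimen A: correcting the raw count gives 273 − 6 + 5 = 272 true bands.
A: Mean rate = 88.6 mm / 272 years ≈ 0.326 mm/year.
For B, 13.7 / 0.326 = 42.02 years ≈ 42 bands.

42 bands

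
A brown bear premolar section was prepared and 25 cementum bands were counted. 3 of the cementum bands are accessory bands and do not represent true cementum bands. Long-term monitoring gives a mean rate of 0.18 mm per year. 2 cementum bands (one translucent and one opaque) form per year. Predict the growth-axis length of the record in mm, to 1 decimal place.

2.0 mm

After corrections the count is 25 − 3 = 22 cementum bands.
Dividing by 2 cementum bands per year: 22 / 2 = 11 years.
Length ≈ 0.18 × 11 = 2.0 mm.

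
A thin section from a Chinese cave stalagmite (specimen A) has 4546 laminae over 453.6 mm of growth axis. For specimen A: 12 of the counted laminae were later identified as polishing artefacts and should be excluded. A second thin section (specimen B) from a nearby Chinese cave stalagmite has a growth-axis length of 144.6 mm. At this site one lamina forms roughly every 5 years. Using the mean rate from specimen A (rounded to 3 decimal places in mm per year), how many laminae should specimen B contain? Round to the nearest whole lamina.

1446 laminae

Specimen A: after corrections the count is 4546 − 12 = 4534 laminae.
Specimen A: at 5 years per lamina, 4534 × 5 = 22670 years.
A: Mean rate = 453.6 mm / 22670 years ≈ 0.020 mm per year.
For B, 144.6 / 0.020 = 7230.00 years; at 5 years per lamina that is 7230.00 / 5 ≈ 1446 laminae.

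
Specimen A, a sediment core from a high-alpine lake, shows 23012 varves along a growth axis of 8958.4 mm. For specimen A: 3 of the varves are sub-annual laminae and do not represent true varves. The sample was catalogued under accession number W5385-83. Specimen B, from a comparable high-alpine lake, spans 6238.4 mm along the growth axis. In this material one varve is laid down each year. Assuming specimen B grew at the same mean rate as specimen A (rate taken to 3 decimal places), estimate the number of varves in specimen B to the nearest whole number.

Specimen A: adjusted count: 23012 − 3 = 23009 varves.
A: Mean rate = 8958.4 mm / 23009 years ≈ 0.389 mm/year.
For B, 6238.4 / 0.389 = 16037.02 years ≈ 16037 varves.

16037 varves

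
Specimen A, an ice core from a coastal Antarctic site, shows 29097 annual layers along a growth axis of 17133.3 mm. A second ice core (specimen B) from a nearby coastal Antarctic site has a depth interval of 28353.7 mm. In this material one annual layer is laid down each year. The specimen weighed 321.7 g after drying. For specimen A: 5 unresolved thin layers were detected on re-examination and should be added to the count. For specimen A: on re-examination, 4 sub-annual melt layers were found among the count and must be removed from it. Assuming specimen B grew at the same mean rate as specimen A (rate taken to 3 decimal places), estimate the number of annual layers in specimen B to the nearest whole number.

Specimen A: after corrections the count is 29097 − 4 + 5 = 29098 annual layers.
A: Mean rate = 17133.3 mm / 29098 years ≈ 0.589 mm/year.
B spans 28353.7 / 0.589 = 48138.71 years ≈ 48139 annual layers.

48139 annual layers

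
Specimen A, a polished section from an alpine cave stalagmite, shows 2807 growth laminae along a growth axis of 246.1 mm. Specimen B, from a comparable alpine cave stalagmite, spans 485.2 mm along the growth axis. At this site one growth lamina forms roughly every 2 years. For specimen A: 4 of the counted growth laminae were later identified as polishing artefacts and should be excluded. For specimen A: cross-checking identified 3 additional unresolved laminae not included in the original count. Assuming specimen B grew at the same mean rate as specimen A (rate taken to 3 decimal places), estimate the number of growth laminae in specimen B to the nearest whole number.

5514 growth laminae

Specimen A: after corrections the count is 2807 − 4 + 3 = 2806 growth laminae.
Specimen A: 2806 growth laminae at 2 years each span 2806 × 2 = 5612 years.
A: Extension rate ≈ 246.1 / 5612 = 0.044 mm per year.
Specimen B: 485.2 mm / 0.044 mm per year = 11027.27 years; at 2 years per growth lamina that is 11027.27 / 2 ≈ 5514 growth laminae.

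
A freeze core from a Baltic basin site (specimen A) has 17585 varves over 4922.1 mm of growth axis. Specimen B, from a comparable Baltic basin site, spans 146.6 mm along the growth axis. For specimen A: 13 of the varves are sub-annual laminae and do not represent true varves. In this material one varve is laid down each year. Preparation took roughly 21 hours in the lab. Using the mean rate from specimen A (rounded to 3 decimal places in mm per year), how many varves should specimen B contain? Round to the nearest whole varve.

524 varves

Specimen A: correcting the raw count gives 17585 − 13 = 17572 true varves.
A: Extension rate ≈ 4922.1 / 17572 = 0.280 mm per year.
For B, 146.6 / 0.280 = 523.57 years ≈ 524 varves.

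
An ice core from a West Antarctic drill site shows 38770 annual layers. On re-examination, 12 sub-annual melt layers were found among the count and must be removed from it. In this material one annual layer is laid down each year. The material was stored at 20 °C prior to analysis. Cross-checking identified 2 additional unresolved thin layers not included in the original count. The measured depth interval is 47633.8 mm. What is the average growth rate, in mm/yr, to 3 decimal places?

1.229 mm/yr

Correcting the raw count gives 38770 − 12 + 2 = 38760 true annual layers.
Mean rate = 47633.8 mm / 38760 years ≈ 1.229 mm/yr.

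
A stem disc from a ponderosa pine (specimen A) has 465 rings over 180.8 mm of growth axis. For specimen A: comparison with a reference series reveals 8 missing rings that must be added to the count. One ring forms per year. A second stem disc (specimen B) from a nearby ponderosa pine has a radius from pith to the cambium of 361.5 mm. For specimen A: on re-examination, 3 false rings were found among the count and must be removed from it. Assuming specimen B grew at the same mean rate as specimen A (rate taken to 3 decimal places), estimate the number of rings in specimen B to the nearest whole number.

Specimen A: after corrections the count is 465 − 3 + 8 = 470 rings.
A: 180.8 mm over 470 years gives 180.8 / 470 ≈ 0.385 mm/yr.
For B, 361.5 / 0.385 = 938.96 years ≈ 939 rings.

939 rings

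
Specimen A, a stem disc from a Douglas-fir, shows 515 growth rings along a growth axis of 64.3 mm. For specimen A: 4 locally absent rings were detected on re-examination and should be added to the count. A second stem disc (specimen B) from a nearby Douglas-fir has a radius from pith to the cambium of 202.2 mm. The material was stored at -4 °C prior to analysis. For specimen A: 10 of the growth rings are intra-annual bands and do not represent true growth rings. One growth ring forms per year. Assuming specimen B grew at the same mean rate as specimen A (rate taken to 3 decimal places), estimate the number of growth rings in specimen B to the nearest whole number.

1605 growth rings

Specimen A: after corrections the count is 515 − 10 + 4 = 509 growth rings.
A: Mean rate = 64.3 mm / 509 years ≈ 0.126 mm/yr.
For B, 202.2 / 0.126 = 1604.76 years ≈ 1605 growth rings.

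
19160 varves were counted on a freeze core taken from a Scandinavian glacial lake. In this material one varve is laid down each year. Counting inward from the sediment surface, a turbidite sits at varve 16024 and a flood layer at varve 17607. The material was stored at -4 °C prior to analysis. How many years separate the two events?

1583 years

The two markers are separated by 17607 − 16024 = 1583 varves.
One varve per year makes the interval 1583 years.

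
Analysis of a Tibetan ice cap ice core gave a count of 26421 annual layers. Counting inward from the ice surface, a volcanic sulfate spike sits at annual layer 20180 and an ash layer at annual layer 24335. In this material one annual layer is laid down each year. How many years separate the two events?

24335 − 20180 = 4155 annual layers lie between the two events.
At one annual layer per year, 4155 years elapsed between them.

4155 yr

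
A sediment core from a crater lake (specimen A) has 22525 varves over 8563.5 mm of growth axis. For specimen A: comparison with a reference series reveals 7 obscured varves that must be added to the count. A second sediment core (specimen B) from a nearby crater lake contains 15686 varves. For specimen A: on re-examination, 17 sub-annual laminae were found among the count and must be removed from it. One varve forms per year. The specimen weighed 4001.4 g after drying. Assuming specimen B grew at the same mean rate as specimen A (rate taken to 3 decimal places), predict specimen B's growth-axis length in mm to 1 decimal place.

Specimen A: correcting the raw count gives 22525 − 17 + 7 = 22515 true varves.
A: Extension rate ≈ 8563.5 / 22515 = 0.380 mm per year.
B's length ≈ 0.380 × 15686 = 5960.7 mm.

5960.7 mm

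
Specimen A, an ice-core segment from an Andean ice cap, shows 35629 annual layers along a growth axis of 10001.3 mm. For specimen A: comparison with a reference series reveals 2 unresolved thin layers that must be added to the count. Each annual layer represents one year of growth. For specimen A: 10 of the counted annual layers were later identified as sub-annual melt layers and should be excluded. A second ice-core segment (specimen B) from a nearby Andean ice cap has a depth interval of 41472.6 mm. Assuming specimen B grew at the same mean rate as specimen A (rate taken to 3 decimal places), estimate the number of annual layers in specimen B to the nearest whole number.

147589 annual layers

Specimen A: correcting the raw count gives 35629 − 10 + 2 = 35621 true annual layers.
A: Mean rate = 10001.3 mm / 35621 years ≈ 0.281 mm/year.
For B, 41472.6 / 0.281 = 147589.32 years ≈ 147589 annual layers.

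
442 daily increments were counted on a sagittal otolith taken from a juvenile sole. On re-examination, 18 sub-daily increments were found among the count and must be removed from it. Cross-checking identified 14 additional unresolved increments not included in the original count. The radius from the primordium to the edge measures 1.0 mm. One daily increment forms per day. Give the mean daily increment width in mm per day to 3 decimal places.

Adjusted count: 442 − 18 + 14 = 438 daily increments.
Extension rate ≈ 1.0 / 438 = 0.002 mm per day.

0.002 mm per day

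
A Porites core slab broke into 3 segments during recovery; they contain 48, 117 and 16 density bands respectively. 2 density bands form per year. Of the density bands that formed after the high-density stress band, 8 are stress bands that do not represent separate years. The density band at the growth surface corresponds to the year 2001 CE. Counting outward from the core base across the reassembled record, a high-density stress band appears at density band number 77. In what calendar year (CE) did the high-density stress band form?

Total density bands = 48 + 117 + 16 = 181.
181 − 77 = 104 density bands lie beyond the high-density stress band toward the growth surface.
Excluding 8 false density bands: 104 − 8 = 96.
With 2 density bands per year, 96 / 2 = 48 years.
The density band at the growth surface is 2001 CE, so the high-density stress band dates to 2001 − 48 = 1953 CE.

1953 CE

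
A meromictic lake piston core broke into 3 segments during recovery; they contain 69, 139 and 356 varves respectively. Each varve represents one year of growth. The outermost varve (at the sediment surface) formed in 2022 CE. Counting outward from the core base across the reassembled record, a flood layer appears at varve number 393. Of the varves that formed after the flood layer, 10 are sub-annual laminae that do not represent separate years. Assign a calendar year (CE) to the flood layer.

Total varves = 69 + 139 + 356 = 564.
Between varve 393 and the sediment surface there are 564 − 393 = 171 varves.
Removing the 10 false varves leaves 171 − 10 = 161 true varves beyond the flood layer.
Counting back 161 years from 2022 CE places the flood layer in 2022 − 161 = 1861 CE.

1861 CE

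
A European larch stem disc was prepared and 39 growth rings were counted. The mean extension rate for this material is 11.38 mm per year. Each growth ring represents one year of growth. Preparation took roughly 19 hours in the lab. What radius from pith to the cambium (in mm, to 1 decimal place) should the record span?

39 years of growth are recorded.
Length ≈ 11.38 × 39 = 443.8 mm.

443.8 mm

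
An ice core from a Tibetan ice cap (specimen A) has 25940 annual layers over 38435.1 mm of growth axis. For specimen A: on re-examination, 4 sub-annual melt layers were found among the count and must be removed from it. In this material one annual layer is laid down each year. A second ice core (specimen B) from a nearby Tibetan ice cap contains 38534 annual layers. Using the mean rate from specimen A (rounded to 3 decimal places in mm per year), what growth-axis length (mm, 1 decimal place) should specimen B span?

Specimen A: correcting the raw count gives 25940 − 4 = 25936 true annual layers.
A: Mean rate = 38435.1 mm / 25936 years ≈ 1.482 mm/year.
For B, 1.482 mm/year × 38534 years = 57107.4 mm.

57107.4 mm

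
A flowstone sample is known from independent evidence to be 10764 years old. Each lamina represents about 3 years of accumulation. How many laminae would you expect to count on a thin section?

One lamina every 3 years means 10764 / 3 = 3588 laminae.
So 3588 laminae should be present.

3588 laminae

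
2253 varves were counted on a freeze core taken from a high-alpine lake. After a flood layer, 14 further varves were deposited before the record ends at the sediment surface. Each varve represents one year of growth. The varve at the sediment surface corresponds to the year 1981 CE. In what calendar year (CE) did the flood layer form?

1967 CE

14 varves formed after the flood layer.
The varve at the sediment surface is 1981 CE, so the flood layer dates to 1981 − 14 = 1967 CE.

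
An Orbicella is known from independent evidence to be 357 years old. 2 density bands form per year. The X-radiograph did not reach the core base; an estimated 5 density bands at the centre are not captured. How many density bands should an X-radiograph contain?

709 density bands

With 2 density bands per year, 357 years would produce 357 × 2 = 714 density bands.
Subtracting the 5 density bands not captured gives 714 − 5 = 709 density bands in the record.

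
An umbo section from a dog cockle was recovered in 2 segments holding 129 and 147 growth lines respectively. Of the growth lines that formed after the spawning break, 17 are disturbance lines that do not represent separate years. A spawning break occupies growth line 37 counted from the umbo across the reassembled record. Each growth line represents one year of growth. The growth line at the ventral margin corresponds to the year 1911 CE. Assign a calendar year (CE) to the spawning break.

Total growth lines = 129 + 147 = 276.
The spawning break sits at growth line 37 from the umbo, so 276 − 37 = 239 growth lines formed after it.
Excluding 17 false growth lines: 239 − 17 = 222.
Counting back 222 years from 1911 CE places the spawning break in 1911 − 222 = 1689 CE.

1689 CE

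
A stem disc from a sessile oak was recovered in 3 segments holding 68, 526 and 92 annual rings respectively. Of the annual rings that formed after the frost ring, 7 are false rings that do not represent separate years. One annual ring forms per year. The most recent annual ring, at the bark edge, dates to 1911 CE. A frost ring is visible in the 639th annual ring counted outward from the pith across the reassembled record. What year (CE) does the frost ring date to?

Total annual rings = 68 + 526 + 92 = 686.
Between annual ring 639 and the bark edge there are 686 − 639 = 47 annual rings.
Excluding 7 false annual rings: 47 − 7 = 40.
Counting back 40 years from 1911 CE places the frost ring in 1911 − 40 = 1871 CE.

1871 CE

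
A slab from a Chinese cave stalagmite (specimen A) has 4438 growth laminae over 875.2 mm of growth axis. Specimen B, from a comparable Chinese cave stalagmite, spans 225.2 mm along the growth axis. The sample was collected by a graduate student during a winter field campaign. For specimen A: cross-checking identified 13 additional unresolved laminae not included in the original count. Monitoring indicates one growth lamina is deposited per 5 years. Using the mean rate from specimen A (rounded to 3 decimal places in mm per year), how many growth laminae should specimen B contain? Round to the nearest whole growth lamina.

1155 growth laminae

Specimen A: correcting the raw count gives 4438 + 13 = 4451 true growth laminae.
Specimen A: multiplying by 5 years per growth lamina: 4451 × 5 = 22255 years.
A: Mean rate = 875.2 mm / 22255 years ≈ 0.039 mm/year.
B spans 225.2 / 0.039 = 5774.36 years; at 5 years per growth lamina that is 5774.36 / 5 ≈ 1155 growth laminae.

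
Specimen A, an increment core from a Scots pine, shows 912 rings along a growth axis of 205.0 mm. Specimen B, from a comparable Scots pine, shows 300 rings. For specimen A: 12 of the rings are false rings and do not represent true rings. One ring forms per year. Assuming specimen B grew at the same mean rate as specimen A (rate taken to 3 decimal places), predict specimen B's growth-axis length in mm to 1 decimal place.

68.4 mm

Specimen A: after corrections the count is 912 − 12 = 900 rings.
A: Mean rate = 205.0 mm / 900 years ≈ 0.228 mm/yr.
Length of B = 0.228 × 300 = 68.4 mm.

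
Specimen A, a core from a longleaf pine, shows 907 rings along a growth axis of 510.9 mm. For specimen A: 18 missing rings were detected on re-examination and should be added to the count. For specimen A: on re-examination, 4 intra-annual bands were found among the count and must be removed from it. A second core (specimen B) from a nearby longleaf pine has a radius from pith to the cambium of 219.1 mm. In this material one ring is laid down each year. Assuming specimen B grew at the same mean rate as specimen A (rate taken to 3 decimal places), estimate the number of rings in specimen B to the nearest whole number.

Specimen A: adjusted count: 907 − 4 + 18 = 921 rings.
A: Extension rate ≈ 510.9 / 921 = 0.555 mm/yr.
B spans 219.1 / 0.555 = 394.77 years ≈ 395 rings.

395 rings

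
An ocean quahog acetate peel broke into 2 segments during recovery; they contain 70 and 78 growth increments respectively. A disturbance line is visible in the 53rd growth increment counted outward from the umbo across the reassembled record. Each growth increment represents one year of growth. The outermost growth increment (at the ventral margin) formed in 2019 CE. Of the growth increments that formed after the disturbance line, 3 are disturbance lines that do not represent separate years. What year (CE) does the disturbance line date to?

1927 CE

Total growth increments = 70 + 78 = 148.
148 − 53 = 95 growth increments lie beyond the disturbance line toward the ventral margin.
Excluding 3 false growth increments: 95 − 3 = 92.
Counting back 92 years from 2019 CE places the disturbance line in 2019 − 92 = 1927 CE.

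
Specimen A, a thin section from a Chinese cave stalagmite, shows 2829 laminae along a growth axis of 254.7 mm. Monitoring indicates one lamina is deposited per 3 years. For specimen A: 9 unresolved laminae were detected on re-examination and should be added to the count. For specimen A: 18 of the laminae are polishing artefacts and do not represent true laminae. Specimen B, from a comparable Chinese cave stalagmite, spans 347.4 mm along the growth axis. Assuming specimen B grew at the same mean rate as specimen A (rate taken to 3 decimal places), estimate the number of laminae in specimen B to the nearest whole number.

3860 laminae

Specimen A: after corrections the count is 2829 − 18 + 9 = 2820 laminae.
Specimen A: at 3 years per lamina, 2820 × 3 = 8460 years.
A: Mean rate = 254.7 mm / 8460 years ≈ 0.030 mm/year.
Specimen B: 347.4 mm / 0.030 mm per year = 11580.00 years; at 3 years per lamina that is 11580.00 / 3 ≈ 3860 laminae.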